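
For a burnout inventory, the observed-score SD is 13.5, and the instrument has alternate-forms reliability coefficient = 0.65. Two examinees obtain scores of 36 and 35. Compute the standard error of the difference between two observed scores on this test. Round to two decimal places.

11.29

The standard error of measurement is 13.5000*√(1 − 0.6500) ≈ 13.5000*0.5916 ≈ 7.9867.
SE_diff = SEM * √2 ≈ 7.9867 * 1.4142 ≈ 11.2949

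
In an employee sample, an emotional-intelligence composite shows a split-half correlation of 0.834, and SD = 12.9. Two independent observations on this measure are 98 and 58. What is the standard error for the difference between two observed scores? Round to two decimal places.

Spearman-Brown: r = 2(0.834) / (1 + 0.834) = 1.668 / 1.834 ≃ 0.909
SEM = 12.900·√(1 − 0.909) ≃ 3.881
SE_diff = SEM · √2 ≃ 3.881 · 1.414 ≃ 5.489

5.49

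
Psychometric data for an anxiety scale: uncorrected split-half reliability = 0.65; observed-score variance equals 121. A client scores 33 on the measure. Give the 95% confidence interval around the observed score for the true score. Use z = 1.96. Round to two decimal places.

σ = 121^(1/2) = 11.0000
Spearman-Brown: r = 2(0.65) / (1 + 0.65) = 1.3000 / 1.6500 ≈ 0.7879
SEM = 11.0000 * √(1 − 0.7879) = 11.0000 * √0.2121 ≈ 11.0000 * 0.4606 ≈ 5.0662
Margin = 1.96 * 5.0662 ≈ 9.9298
95% CI: 33 ± 9.9298 = [23.0702, 42.9298]

[23.07, 42.93]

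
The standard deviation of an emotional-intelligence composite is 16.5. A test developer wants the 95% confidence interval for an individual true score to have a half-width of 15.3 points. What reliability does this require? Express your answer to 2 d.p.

0.78

Required SEM = 15.3 / 1.96 ≈ 7.8061
Required reliability = 1 − (SEM/SD)² = 1 − 0.2238 ≈ 0.7762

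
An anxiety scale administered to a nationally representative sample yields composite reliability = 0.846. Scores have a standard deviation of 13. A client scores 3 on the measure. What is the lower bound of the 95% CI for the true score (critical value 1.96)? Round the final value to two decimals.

SEM = 13.00000·√(1 − 0.84600) ≈ 5.10157
Half-width = 1.96·5.10157 ≈ 9.99907
Lower limit = 3 − 9.99907 ≈ -6.99907

-7.00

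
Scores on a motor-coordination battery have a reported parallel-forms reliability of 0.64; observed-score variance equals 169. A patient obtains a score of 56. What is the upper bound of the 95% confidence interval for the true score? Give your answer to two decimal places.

σ = 169^(1/2) = 13.00000
The standard error of measurement is 13.00000·√(1 − 0.64000) ≈ 13.00000·0.60000 ≈ 7.80000.
Margin = 1.96 · 7.80000 ≈ 15.28800
Upper bound: 56 + 15.28800 = 71.28800

71.29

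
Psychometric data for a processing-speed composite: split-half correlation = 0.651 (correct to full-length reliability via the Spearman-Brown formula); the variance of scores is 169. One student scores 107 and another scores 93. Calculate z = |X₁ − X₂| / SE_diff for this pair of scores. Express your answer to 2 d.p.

1.66

SD = √169 = 13.00000
Spearman-Brown: r = 2(0.651) / (1 + 0.651) = 1.30200 / 1.65100 ≈ 0.78861
The standard error of measurement is 13.00000*√(1 − 0.78861) ≈ 13.00000*0.45977 ≈ 5.97699.
SE_diff = SEM * √2 ≈ 5.97699 * 1.41421 ≈ 8.45274
z = |107 − 93| / 8.45274 = 14 / 8.45274 ≈ 1.65627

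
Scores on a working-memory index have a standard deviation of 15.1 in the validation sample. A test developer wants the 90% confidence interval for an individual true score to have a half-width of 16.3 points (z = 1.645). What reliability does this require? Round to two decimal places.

Required SEM = 16.3 / 1.645 ≃ 9.90881
Required reliability = 1 − (SEM/SD)² = 1 − 0.43062 ≃ 0.56938

0.57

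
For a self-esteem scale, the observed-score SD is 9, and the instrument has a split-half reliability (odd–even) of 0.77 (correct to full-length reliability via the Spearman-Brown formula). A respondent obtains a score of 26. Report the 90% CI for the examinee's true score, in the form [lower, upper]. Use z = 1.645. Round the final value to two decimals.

[20.66, 31.34]

Full-length reliability (Spearman-Brown) = 2(0.77)/(1+0.77) ≈ 0.870
SEM = 9.000·√(1 − 0.870) ≈ 3.244
Half-width = 1.645·3.244 ≈ 5.337
CI = 26 ± 5.337 → [20.663, 31.337]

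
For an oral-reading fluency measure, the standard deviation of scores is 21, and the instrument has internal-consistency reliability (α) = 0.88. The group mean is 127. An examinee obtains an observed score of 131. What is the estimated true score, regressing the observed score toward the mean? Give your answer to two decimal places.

Estimated true score = 0.8800*131 + (1 − 0.8800)*127 ≈ 130.5200

130.52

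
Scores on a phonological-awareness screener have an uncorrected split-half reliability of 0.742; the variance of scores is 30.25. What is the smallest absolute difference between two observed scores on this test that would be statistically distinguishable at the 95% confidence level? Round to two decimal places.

SD = √30.25 = 5.500
r_full = 2·0.742 / (1 + 0.742) ≈ 0.852
SEM = 5.500 * √(1 − 0.852) = 5.500 * √0.148 ≈ 5.500 * 0.385 ≈ 2.117
SE_diff = √2 * SEM ≈ 2.993
Minimum reliable difference = 1.96 * SE_diff ≈ 1.96 * 2.993 ≈ 5.867

5.87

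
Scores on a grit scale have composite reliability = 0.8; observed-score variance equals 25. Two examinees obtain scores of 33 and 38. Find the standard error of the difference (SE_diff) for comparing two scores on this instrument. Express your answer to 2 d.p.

SD = √25 ≈ 5.0000
The standard error of measurement is 5.0000·√(1 − 0.8000) ≈ 5.0000·0.4472 ≈ 2.2361.
SE_diff = SEM · √2 ≈ 2.2361 · 1.4142 ≈ 3.1623

3.16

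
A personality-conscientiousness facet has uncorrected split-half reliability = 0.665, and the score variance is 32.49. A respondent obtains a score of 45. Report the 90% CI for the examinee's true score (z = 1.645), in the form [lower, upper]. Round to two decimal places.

[40.79, 49.21]

σ = 32.49^(1/2) = 5.700
Spearman-Brown: r = 2(0.665) / (1 + 0.665) = 1.330 / 1.665 ≈ 0.799
The standard error of measurement is 5.700×√(1 − 0.799) ≈ 5.700×0.449 ≈ 2.557.
Margin = 1.645 × 2.557 ≈ 4.206
Interval: (40.794, 49.206)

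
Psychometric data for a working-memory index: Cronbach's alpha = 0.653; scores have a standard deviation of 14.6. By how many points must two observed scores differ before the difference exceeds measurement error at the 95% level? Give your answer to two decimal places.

SEM = 14.600*√(1 − 0.653) ≈ 8.600
SE_diff = SEM * √2 ≈ 8.600 * 1.414 ≈ 12.163
Smallest detectable difference = 1.96*12.163 ≈ 23.839

23.84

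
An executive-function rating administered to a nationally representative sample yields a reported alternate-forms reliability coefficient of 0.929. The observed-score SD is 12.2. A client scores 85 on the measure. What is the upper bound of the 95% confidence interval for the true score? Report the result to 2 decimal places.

91.37

SEM = 12.2000 · √(1 − 0.9290) = 12.2000 · √0.0710 ≈ 12.2000 · 0.2665 ≈ 3.2508
Margin = 1.96 · 3.2508 ≈ 6.3715
Upper limit = 85 + 6.3715 ≈ 91.3715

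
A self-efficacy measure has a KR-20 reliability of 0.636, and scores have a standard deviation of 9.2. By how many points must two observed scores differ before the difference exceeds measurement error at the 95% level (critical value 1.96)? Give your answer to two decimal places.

15.39

SEM = 9.2000 · √(1 − 0.6360) = 9.2000 · √0.3640 ≃ 9.2000 · 0.6033 ≃ 5.5506
SE_diff = SEM · √2 ≃ 5.5506 · 1.4142 ≃ 7.8497
Smallest detectable difference = 1.96·7.8497 ≃ 15.3854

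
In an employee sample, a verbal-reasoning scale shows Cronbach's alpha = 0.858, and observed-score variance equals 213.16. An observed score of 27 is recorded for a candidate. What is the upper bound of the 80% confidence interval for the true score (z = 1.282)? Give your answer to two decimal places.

34.05

σ = 213.16^(1/2) = 14.6000
SEM = 14.6000×√(1 − 0.8580) ≃ 5.5017
Margin = 1.282 × 5.5017 ≃ 7.0532
Upper limit = 27 + 7.0532 ≃ 34.0532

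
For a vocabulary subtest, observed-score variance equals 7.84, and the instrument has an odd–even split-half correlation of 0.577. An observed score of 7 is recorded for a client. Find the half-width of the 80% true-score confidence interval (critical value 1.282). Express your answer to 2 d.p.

1.86

SD = √7.84 = 2.800
Spearman-Brown: r = 2(0.577) / (1 + 0.577) = 1.154 / 1.577 ≈ 0.732
The standard error of measurement is 2.800*√(1 − 0.732) ≈ 2.800*0.518 ≈ 1.450.
Margin = 1.282 * 1.450 ≈ 1.859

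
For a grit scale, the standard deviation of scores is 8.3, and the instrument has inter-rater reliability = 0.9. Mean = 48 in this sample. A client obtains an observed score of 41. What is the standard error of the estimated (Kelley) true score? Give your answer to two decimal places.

SE_est = SD * √(r(1 − r)) = 8.30000 * √0.09000 ≈ 8.30000 * 0.30000 ≈ 2.49000

2.49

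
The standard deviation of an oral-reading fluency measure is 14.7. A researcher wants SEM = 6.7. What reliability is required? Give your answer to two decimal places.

Required reliability = 1 − (SEM/SD)² = 1 − 0.208 ≈ 0.792

0.79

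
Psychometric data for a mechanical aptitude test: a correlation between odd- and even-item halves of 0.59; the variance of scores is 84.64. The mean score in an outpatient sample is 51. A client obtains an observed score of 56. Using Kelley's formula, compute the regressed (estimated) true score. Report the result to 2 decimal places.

r_full = 2·0.59 / (1 + 0.59) ≈ 0.7421
Estimated true score = 0.7421×56 + (1 − 0.7421)×51 ≈ 54.7107

54.71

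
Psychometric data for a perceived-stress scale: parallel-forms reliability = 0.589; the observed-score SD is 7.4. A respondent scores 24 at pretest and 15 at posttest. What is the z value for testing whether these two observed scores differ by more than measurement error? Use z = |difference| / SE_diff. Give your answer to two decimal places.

The standard error of measurement is 7.40000·√(1 − 0.58900) ≈ 7.40000·0.64109 ≈ 4.74409.
SE_diff = SEM · √2 ≈ 4.74409 · 1.41421 ≈ 6.70915
z = |24 − 15| / 6.70915 = 9 / 6.70915 ≈ 1.34145

1.34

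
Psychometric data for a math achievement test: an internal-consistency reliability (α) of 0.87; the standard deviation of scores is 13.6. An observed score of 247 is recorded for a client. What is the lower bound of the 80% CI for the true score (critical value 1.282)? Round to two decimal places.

240.71

The standard error of measurement is 13.6000*√(1 − 0.8700) ≃ 13.6000*0.3606 ≃ 4.9035.
Margin = 1.282 * 4.9035 ≃ 6.2864
Lower limit = 247 − 6.2864 ≃ 240.7136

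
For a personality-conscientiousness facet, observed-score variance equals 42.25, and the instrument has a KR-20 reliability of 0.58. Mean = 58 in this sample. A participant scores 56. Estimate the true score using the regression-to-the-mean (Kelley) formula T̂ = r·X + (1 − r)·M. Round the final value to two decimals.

T̂ = 0.580(56) + 0.420(58) ≈ 56.840

56.84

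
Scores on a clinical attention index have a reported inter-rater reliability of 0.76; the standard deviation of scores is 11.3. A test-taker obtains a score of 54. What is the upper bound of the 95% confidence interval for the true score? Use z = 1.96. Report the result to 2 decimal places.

SEM = 11.300 * √(1 − 0.760) = 11.300 * √0.240 ≃ 11.300 * 0.490 ≃ 5.536
Half-width = 1.96*5.536 ≃ 10.850
Upper limit = 54 + 10.850 ≃ 64.850

64.85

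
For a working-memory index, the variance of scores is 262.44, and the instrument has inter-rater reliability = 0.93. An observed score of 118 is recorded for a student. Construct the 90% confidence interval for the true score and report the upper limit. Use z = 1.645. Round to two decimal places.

SD = √262.44 ≈ 16.200
SEM = 16.200×√(1 − 0.930) ≈ 4.286
Half-width = 1.645×4.286 ≈ 7.051
Upper bound: 118 + 7.051 = 125.051

125.05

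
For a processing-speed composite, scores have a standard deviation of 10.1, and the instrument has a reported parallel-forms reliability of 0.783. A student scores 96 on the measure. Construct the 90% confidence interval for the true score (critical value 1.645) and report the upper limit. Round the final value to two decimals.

The standard error of measurement is 10.1000*√(1 − 0.7830) ≈ 10.1000*0.4658 ≈ 4.7049.
1.645 * SEM ≈ 7.7396
Upper limit = 96 + 7.7396 ≈ 103.7396

103.74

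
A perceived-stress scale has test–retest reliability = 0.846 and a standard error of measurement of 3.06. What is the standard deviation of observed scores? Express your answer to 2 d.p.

SD = 3.06 / √(1 − 0.846) ≃ 7.798

7.80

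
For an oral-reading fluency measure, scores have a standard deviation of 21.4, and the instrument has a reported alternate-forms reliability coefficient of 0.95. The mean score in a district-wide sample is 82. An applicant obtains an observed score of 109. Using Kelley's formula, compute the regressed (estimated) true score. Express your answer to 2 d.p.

107.65

T̂ = 0.950(109) + 0.050(82) ≈ 107.650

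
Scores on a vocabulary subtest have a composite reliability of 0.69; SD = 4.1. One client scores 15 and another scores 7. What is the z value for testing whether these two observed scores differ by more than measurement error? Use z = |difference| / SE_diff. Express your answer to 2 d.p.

2.48

SEM = 4.1000 × √(1 − 0.6900) = 4.1000 × √0.3100 ≈ 4.1000 × 0.5568 ≈ 2.2828
SE_diff = √2 × SEM ≈ 3.2283
z = |15 − 7| / 3.2283 = 8 / 3.2283 ≈ 2.4781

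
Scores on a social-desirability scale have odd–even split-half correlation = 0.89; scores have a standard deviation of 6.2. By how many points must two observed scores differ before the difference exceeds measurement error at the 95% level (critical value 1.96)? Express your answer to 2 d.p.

Spearman-Brown: r = 2(0.89) / (1 + 0.89) = 1.7800 / 1.8900 ≈ 0.9418
SEM = 6.2000·√(1 − 0.9418) ≈ 1.4957
SE_diff = SEM · √2 ≈ 1.4957 · 1.4142 ≈ 2.1153
Minimum reliable difference = 1.96 · SE_diff ≈ 1.96 · 2.1153 ≈ 4.1460

4.15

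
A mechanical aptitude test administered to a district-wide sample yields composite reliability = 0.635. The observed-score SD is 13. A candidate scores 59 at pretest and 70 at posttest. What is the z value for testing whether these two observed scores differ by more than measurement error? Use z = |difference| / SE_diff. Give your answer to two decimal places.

SEM = 13.000·√(1 − 0.635) ≈ 7.854
SE_diff = SEM · √2 ≈ 7.854 · 1.414 ≈ 11.107
z = |59 − 70| / 11.107 = 11 / 11.107 ≈ 0.990

0.99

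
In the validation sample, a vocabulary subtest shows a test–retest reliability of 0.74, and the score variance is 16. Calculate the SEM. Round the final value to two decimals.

SD = √16 = 4.000
The standard error of measurement is 4.000×√(1 − 0.740) ≈ 4.000×0.510 ≈ 2.040.

2.04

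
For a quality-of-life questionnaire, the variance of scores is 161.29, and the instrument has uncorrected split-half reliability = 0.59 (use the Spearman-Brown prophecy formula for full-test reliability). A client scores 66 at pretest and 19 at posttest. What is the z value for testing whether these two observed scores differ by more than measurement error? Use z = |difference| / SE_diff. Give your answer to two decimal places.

σ = 161.29^(1/2) = 12.7000
Spearman-Brown: r = 2(0.59) / (1 + 0.59) = 1.1800 / 1.5900 ≈ 0.7421
SEM = 12.7000·√(1 − 0.7421) ≈ 6.4491
SE_diff = √2 · SEM ≈ 9.1204
z = |66 − 19| / 9.1204 = 47 / 9.1204 ≈ 5.1533

5.15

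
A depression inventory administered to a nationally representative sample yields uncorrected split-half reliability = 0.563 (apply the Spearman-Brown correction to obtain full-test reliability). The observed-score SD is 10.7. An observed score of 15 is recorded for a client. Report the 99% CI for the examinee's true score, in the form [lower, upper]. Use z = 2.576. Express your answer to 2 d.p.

r_full = 2·0.563 / (1 + 0.563) ≈ 0.72041
SEM = 10.70000 · √(1 − 0.72041) = 10.70000 · √0.27959 ≈ 10.70000 · 0.52876 ≈ 5.65777
Margin = 2.576 · 5.65777 ≈ 14.57441
99% CI: 15 ± 14.57441 = [0.42559, 29.57441]

[0.43, 29.57]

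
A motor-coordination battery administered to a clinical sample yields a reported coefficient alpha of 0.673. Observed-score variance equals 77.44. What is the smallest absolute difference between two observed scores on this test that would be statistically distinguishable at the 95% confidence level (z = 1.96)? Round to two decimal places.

σ = 77.44^(1/2) = 8.80000
The standard error of measurement is 8.80000×√(1 − 0.67300) ≃ 8.80000×0.57184 ≃ 5.03218.
SE_diff = √2 × SEM ≃ 7.11658
Smallest detectable difference = 1.96×7.11658 ≃ 13.94850

13.95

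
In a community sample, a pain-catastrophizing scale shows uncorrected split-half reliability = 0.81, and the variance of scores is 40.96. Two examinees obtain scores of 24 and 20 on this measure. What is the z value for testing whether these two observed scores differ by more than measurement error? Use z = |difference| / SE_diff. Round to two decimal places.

1.36

σ = 40.96^(1/2) = 6.4000
r_full = 2·0.81 / (1 + 0.81) ≃ 0.8950
SEM = 6.4000 · √(1 − 0.8950) = 6.4000 · √0.1050 ≃ 6.4000 · 0.3240 ≃ 2.0736
SE_diff = √2 · SEM ≃ 2.9325
z = 4 / 2.9325 ≃ 1.3640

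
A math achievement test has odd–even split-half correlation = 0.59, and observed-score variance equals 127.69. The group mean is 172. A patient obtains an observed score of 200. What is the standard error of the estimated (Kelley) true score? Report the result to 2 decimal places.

σ = 127.69^(1/2) = 11.300
Full-length reliability (Spearman-Brown) = 2(0.59)/(1+0.59) ≃ 0.742
SE_est = SD · √(r(1 − r)) = 11.300 · √0.191 ≃ 11.300 · 0.437 ≃ 4.943

4.94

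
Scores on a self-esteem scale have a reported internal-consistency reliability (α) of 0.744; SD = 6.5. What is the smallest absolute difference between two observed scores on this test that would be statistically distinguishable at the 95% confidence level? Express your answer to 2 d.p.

9.12

The standard error of measurement is 6.500*√(1 − 0.744) ≃ 6.500*0.506 ≃ 3.289.
Standard error of the difference = 3.289·√2 ≃ 4.651
Smallest detectable difference = 1.96*4.651 ≃ 9.116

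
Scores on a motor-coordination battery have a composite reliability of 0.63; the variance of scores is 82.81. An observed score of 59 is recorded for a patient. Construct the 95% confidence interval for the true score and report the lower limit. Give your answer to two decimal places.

SD = √82.81 = 9.1000
SEM = 9.1000×√(1 − 0.6300) ≈ 5.5353
Half-width = 1.96×5.5353 ≈ 10.8492
Lower bound: 59 − 10.8492 = 48.1508

48.15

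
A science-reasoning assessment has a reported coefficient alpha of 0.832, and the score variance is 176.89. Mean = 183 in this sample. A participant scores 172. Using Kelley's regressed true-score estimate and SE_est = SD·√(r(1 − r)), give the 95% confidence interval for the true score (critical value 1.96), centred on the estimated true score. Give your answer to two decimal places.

σ = 176.89^(1/2) = 13.3000
T̂ = 0.8320(172) + 0.1680(183) ≈ 173.8480
SE_est = SD × √(r(1 − r)) = 13.3000 × √0.1398 ≈ 13.3000 × 0.3739 ≈ 4.9724
95% CI: 173.8480 ± 9.7459 ≈ (164.1021, 183.5939)

[164.10, 183.59]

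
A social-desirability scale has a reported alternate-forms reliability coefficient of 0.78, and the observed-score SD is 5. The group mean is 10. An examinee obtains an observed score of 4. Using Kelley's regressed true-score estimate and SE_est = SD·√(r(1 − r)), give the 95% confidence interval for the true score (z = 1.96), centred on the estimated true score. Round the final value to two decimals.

Estimated true score = 0.780·4 + (1 − 0.780)·10 ≈ 5.320
SE_est = 5.000·√[r(1 − r)] ≈ 2.071
CI = 5.320 ± 1.96 · 2.071 → [1.260, 9.380]

[1.26, 9.38]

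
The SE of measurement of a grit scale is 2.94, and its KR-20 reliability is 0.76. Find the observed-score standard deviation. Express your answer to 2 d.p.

6.00

SD = 2.94 / √(1 − 0.76) ≈ 6.0012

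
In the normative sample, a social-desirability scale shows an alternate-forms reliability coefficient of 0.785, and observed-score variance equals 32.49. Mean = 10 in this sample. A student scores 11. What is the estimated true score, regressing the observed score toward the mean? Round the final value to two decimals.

T̂ = 0.785(11) + 0.215(10) ≈ 10.785

10.79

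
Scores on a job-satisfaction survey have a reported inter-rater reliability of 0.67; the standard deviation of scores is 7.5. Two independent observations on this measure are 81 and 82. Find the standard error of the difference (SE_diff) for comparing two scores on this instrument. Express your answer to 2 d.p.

6.09

SEM = 7.5000 * √(1 − 0.6700) = 7.5000 * √0.3300 ≃ 7.5000 * 0.5745 ≃ 4.3084
Standard error of the difference = 4.3084·√2 ≃ 6.0930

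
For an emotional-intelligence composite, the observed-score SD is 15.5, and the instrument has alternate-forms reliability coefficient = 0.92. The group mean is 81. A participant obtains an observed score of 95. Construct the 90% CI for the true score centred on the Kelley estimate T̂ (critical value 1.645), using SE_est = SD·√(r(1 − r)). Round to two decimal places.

[86.96, 100.80]

Estimated true score = 0.92000*95 + (1 − 0.92000)*81 ≈ 93.88000
SE_est = 15.50000·√[r(1 − r)] ≈ 4.20504
CI = 93.88000 ± 1.645 * 4.20504 → [86.96270, 100.79730]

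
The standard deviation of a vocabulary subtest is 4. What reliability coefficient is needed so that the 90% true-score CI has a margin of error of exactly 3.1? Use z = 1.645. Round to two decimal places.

Required SEM = 3.1 / 1.645 ≈ 1.884
r = 1 − (1.884/4)² ≈ 1 − 0.222 ≈ 0.778

0.78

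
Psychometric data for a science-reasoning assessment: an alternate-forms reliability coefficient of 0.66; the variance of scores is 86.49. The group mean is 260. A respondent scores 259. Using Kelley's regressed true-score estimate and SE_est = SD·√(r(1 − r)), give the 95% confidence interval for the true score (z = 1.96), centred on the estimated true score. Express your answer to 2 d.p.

[250.71, 267.97]

SD = √86.49 ≈ 9.3000
T̂ = 0.6600(259) + 0.3400(260) ≈ 259.3400
SE_est = SD × √(r(1 − r)) = 9.3000 × √0.2244 ≈ 9.3000 × 0.4737 ≈ 4.4055
95% CI: 259.3400 ± 8.6348 ≈ (250.7052, 267.9748)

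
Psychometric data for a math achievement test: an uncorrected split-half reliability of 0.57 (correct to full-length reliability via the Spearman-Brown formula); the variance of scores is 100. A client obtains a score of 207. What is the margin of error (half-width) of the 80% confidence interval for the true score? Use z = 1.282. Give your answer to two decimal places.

6.71

SD = √100 = 10.00000
r_full = 2·0.57 / (1 + 0.57) ≃ 0.72611
SEM = 10.00000 × √(1 − 0.72611) = 10.00000 × √0.27389 ≃ 10.00000 × 0.52334 ≃ 5.23341
Half-width = 1.282×5.23341 ≃ 6.70923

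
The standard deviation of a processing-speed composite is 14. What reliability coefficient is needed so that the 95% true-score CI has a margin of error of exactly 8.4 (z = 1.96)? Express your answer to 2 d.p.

Required SEM = 8.4 / 1.96 ≈ 4.28571
r = 1 − (4.28571/14)² ≈ 1 − 0.09371 ≈ 0.90629

0.91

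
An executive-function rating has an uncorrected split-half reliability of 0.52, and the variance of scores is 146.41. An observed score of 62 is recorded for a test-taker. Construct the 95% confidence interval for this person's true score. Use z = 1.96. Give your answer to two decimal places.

[48.67, 75.33]

σ = 146.41^(1/2) = 12.100
r_full = 2·0.52 / (1 + 0.52) ≃ 0.684
SEM = 12.100×√(1 − 0.684) ≃ 6.800
1.96 × SEM ≃ 13.327
95% CI: 62 ± 13.327 = [48.673, 75.327]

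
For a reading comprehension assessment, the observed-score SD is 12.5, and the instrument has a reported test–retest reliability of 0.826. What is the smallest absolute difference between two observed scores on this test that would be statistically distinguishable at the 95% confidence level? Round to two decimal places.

SEM = 12.500 · √(1 − 0.826) = 12.500 · √0.174 ≈ 12.500 · 0.417 ≈ 5.214
SE_diff = SEM · √2 ≈ 5.214 · 1.414 ≈ 7.374
Minimum reliable difference = 1.96 · SE_diff ≈ 1.96 · 7.374 ≈ 14.453

14.45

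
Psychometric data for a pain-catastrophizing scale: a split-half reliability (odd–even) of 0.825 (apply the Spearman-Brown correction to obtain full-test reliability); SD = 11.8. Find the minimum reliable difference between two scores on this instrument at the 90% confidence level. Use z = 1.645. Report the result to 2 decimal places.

8.50

Spearman-Brown: r = 2(0.825) / (1 + 0.825) = 1.650 / 1.825 ≈ 0.904
SEM = 11.800 × √(1 − 0.904) = 11.800 × √0.096 ≈ 11.800 × 0.310 ≈ 3.654
SE_diff = SEM × √2 ≈ 3.654 × 1.414 ≈ 5.168
Smallest detectable difference = 1.645×5.168 ≈ 8.501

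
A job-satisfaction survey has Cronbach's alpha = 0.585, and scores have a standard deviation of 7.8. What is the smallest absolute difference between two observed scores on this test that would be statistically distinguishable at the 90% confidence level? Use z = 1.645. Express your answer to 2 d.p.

SEM = 7.80000 · √(1 − 0.58500) = 7.80000 · √0.41500 ≃ 7.80000 · 0.64420 ≃ 5.02480
SE_diff = √2 · SEM ≃ 7.10614
Smallest detectable difference = 1.645·7.10614 ≃ 11.68960

11.69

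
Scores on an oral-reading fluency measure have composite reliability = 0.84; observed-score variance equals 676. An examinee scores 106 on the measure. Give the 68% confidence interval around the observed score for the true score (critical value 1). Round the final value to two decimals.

[95.60, 116.40]

σ = 676^(1/2) = 26.0000
SEM = 26.0000×√(1 − 0.8400) ≈ 10.4000
1 × SEM ≈ 10.4000
68% CI: 106 ± 10.4000 = [95.6000, 116.4000]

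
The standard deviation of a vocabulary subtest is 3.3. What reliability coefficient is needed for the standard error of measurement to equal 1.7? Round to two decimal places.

r = 1 − (1.70000/3.3)² ≃ 1 − 0.26538 ≃ 0.73462

0.73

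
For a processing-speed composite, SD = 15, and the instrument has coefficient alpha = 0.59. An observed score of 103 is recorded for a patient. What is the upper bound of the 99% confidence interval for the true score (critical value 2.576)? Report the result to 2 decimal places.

SEM = 15.000 * √(1 − 0.590) = 15.000 * √0.410 ≃ 15.000 * 0.640 ≃ 9.605
Margin = 2.576 * 9.605 ≃ 24.742
Upper limit = 103 + 24.742 ≃ 127.742

127.74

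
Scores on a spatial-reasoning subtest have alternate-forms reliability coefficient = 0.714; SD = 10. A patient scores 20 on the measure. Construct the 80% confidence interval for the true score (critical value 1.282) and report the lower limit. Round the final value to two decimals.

13.14

SEM = 10.000×√(1 − 0.714) ≃ 5.348
Margin = 1.282 × 5.348 ≃ 6.856
Lower bound: 20 − 6.856 = 13.144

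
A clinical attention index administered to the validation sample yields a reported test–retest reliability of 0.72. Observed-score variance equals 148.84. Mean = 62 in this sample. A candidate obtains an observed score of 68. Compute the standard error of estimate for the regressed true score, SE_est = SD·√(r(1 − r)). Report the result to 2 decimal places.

5.48

SD = √148.84 = 12.20000
SE_est = SD · √(r(1 − r)) = 12.20000 · √0.20160 ≈ 12.20000 · 0.44900 ≈ 5.47779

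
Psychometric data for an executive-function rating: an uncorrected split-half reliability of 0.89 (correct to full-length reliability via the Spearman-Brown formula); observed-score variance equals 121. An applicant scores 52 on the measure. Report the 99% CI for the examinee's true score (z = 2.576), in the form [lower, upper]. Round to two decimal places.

[45.16, 58.84]

SD = √121 ≈ 11.000
Spearman-Brown: r = 2(0.89) / (1 + 0.89) = 1.780 / 1.890 ≈ 0.942
The standard error of measurement is 11.000×√(1 − 0.942) ≈ 11.000×0.241 ≈ 2.654.
2.576 × SEM ≈ 6.836
99% CI: 52 ± 6.836 = [45.164, 58.836]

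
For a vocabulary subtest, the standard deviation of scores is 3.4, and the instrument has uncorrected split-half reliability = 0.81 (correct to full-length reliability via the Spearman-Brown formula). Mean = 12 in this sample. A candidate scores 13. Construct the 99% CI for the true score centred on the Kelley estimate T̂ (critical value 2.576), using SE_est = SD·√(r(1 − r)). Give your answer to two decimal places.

[10.21, 15.58]

r_full = 2·0.81 / (1 + 0.81) ≃ 0.89503
T̂ = r·X + (1 − r)·M = 0.89503·13 + 0.10497·12 ≃ 11.63536 + 1.25967 ≃ 12.89503
SE_est = SD · √(r(1 − r)) = 3.40000 · √0.09395 ≃ 3.40000 · 0.30652 ≃ 1.04216
CI = 12.89503 ± 2.576 · 1.04216 → [10.21042, 15.57963]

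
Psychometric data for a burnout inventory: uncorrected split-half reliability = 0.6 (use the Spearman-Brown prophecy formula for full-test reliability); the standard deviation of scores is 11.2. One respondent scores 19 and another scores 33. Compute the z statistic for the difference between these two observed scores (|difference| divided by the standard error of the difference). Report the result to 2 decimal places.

1.77

Spearman-Brown: r = 2(0.6) / (1 + 0.6) = 1.20000 / 1.60000 ≈ 0.75000
SEM = 11.20000×√(1 − 0.75000) ≈ 5.60000
Standard error of the difference = 5.60000·√2 ≈ 7.91960
z = |19 − 33| / 7.91960 = 14 / 7.91960 ≈ 1.76777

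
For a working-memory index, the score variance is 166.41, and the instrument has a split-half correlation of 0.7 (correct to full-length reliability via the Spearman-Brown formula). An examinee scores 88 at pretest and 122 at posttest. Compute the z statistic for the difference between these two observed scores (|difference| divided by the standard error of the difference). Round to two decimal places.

SD = √166.41 = 12.900
r_full = 2·0.7 / (1 + 0.7) ≈ 0.824
SEM = 12.900 * √(1 − 0.824) = 12.900 * √0.176 ≈ 12.900 * 0.420 ≈ 5.419
SE_diff = √2 * SEM ≈ 7.664
z = |88 − 122| / 7.664 = 34 / 7.664 ≈ 4.436

4.44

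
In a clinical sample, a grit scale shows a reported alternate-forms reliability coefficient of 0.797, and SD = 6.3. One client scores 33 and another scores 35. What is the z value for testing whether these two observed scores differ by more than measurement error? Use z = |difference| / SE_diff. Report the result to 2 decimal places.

0.50

SEM = 6.3000 * √(1 − 0.7970) = 6.3000 * √0.2030 ≈ 6.3000 * 0.4506 ≈ 2.8385
Standard error of the difference = 2.8385·√2 ≈ 4.0142
z = 2 / 4.0142 ≈ 0.4982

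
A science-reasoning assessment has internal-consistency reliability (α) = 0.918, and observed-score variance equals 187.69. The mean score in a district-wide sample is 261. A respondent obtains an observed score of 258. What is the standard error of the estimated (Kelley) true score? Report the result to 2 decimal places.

3.76

SD = √187.69 = 13.700
SE_est = 13.700·√[r(1 − r)] ≃ 3.759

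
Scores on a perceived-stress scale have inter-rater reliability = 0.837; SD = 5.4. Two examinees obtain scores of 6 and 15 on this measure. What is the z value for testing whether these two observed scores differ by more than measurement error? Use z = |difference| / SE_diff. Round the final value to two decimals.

2.92

SEM = 5.40000 · √(1 − 0.83700) = 5.40000 · √0.16300 ≈ 5.40000 · 0.40373 ≈ 2.18016
SE_diff = SEM · √2 ≈ 2.18016 · 1.41421 ≈ 3.08321
z = 9 / 3.08321 ≈ 2.91904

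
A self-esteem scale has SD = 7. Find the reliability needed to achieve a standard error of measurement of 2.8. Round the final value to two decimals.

0.84

Required reliability = 1 − (SEM/SD)² = 1 − 0.160 ≈ 0.840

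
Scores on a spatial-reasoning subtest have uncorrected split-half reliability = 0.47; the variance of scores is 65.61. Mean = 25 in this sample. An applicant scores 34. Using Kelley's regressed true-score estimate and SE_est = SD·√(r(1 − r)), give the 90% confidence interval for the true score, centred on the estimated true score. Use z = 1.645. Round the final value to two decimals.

[24.36, 37.15]

σ = 65.61^(1/2) = 8.100
Spearman-Brown: r = 2(0.47) / (1 + 0.47) = 0.940 / 1.470 ≈ 0.639
T̂ = 0.639(34) + 0.361(25) ≈ 30.755
SE_est = 8.100·√[r(1 − r)] ≈ 3.889
CI = 30.755 ± 1.645 × 3.889 → [24.357, 37.153]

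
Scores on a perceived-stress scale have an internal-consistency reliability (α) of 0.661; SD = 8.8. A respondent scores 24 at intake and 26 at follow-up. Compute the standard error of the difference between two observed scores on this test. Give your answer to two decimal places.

7.25

SEM = 8.800 * √(1 − 0.661) = 8.800 * √0.339 ≈ 8.800 * 0.582 ≈ 5.124
Standard error of the difference = 5.124·√2 ≈ 7.246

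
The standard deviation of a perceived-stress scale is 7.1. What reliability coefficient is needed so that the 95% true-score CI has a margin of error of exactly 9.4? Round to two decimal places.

0.54

SEM needed = half-width / z = 9.4/1.96 ≈ 4.7959
r = 1 − (4.7959/7.1)² ≈ 1 − 0.4563 ≈ 0.5437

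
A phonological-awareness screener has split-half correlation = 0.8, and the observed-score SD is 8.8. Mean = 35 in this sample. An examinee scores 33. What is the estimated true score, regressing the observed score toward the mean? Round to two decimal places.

Spearman-Brown: r = 2(0.8) / (1 + 0.8) = 1.600 / 1.800 ≈ 0.889
T̂ = r·X + (1 − r)·M = 0.889×33 + 0.111×35 ≈ 29.333 + 3.889 ≈ 33.222

33.22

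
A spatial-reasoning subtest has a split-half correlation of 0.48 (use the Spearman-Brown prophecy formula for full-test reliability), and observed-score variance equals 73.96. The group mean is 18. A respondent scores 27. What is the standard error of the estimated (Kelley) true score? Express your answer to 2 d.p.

SD = √73.96 = 8.600
r_full = 2·0.48 / (1 + 0.48) ≈ 0.649
SE_est = 8.600·√[r(1 − r)] ≈ 4.106

4.11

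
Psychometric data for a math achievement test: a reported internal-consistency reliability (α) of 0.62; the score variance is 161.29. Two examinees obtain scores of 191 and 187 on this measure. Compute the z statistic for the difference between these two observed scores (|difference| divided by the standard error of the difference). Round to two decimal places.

SD = √161.29 ≈ 12.700
SEM = 12.700 · √(1 − 0.620) = 12.700 · √0.380 ≈ 12.700 · 0.616 ≈ 7.829
Standard error of the difference = 7.829·√2 ≈ 11.072
z = 4 / 11.072 ≈ 0.361

0.36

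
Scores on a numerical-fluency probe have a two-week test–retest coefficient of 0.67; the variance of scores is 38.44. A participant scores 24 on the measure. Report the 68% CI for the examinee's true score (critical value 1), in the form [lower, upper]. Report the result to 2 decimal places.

σ = 38.44^(1/2) = 6.2000
SEM = 6.2000 × √(1 − 0.6700) = 6.2000 × √0.3300 ≈ 6.2000 × 0.5745 ≈ 3.5616
Margin = 1 × 3.5616 ≈ 3.5616
Interval: (20.4384, 27.5616)

[20.44, 27.56]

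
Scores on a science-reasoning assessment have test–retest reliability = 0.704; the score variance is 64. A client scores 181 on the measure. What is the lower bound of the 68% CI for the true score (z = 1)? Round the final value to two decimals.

SD = √64 ≃ 8.000
SEM = 8.000*√(1 − 0.704) ≃ 4.352
1 * SEM ≃ 4.352
Lower bound: 181 − 4.352 = 176.648

176.65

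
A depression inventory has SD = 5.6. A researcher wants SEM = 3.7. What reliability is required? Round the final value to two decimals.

Required reliability = 1 − (SEM/SD)² = 1 − 0.4365 ≈ 0.5635

0.56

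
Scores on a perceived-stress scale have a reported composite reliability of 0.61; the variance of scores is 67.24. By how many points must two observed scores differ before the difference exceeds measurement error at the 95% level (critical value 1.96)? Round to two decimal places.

14.19

SD = √67.24 = 8.2000
SEM = 8.2000×√(1 − 0.6100) ≈ 5.1209
Standard error of the difference = 5.1209·√2 ≈ 7.2420
Smallest detectable difference = 1.96×7.2420 ≈ 14.1944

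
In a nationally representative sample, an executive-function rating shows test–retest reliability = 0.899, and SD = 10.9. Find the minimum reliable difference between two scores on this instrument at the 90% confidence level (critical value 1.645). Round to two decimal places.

The standard error of measurement is 10.900×√(1 − 0.899) ≈ 10.900×0.318 ≈ 3.464.
Standard error of the difference = 3.464·√2 ≈ 4.899
Smallest detectable difference = 1.645×4.899 ≈ 8.059

8.06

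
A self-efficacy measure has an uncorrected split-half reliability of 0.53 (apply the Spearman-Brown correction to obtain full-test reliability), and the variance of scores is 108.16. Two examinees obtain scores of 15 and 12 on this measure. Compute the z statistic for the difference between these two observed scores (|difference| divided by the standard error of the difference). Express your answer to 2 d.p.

0.37

SD = √108.16 ≈ 10.4000
Full-length reliability (Spearman-Brown) = 2(0.53)/(1+0.53) ≈ 0.6928
The standard error of measurement is 10.4000·√(1 − 0.6928) ≈ 10.4000·0.5542 ≈ 5.7642.
SE_diff = SEM · √2 ≈ 5.7642 · 1.4142 ≈ 8.1518
z = |15 − 12| / 8.1518 = 3 / 8.1518 ≈ 0.3680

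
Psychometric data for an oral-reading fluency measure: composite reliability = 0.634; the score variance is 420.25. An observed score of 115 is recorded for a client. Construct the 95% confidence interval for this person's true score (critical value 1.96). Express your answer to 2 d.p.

[90.69, 139.31]

SD = √420.25 ≈ 20.500
The standard error of measurement is 20.500·√(1 − 0.634) ≈ 20.500·0.605 ≈ 12.402.
1.96 · SEM ≈ 24.308
CI = 115 ± 24.308 → [90.692, 139.308]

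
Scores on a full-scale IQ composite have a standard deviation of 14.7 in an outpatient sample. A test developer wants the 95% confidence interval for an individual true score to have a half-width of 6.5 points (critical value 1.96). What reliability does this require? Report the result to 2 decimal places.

0.95

SEM needed = half-width / z = 6.5/1.96 ≈ 3.3163
r = 1 − (SEM / SD)² = 1 − (3.3163 / 14.7)² ≈ 1 − 0.0509 ≈ 0.9491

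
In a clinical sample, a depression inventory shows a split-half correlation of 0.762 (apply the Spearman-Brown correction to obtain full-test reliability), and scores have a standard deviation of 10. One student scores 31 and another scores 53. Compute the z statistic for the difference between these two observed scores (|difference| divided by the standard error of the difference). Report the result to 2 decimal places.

4.23

r_full = 2·0.762 / (1 + 0.762) ≈ 0.86493
SEM = 10.00000 × √(1 − 0.86493) = 10.00000 × √0.13507 ≈ 10.00000 × 0.36752 ≈ 3.67524
SE_diff = SEM × √2 ≈ 3.67524 × 1.41421 ≈ 5.19757
z = 22 / 5.19757 ≈ 4.23275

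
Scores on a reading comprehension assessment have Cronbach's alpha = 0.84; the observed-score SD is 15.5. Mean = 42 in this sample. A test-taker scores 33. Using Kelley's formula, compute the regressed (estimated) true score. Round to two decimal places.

34.44

Estimated true score = 0.8400×33 + (1 − 0.8400)×42 ≈ 34.4400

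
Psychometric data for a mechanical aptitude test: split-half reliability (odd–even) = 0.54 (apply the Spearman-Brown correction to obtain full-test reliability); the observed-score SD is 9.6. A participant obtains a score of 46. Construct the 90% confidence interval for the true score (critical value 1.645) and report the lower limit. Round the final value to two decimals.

Spearman-Brown: r = 2(0.54) / (1 + 0.54) = 1.0800 / 1.5400 ≈ 0.7013
SEM = 9.6000 × √(1 − 0.7013) = 9.6000 × √0.2987 ≈ 9.6000 × 0.5465 ≈ 5.2467
Margin = 1.645 × 5.2467 ≈ 8.6309
Lower bound: 46 − 8.6309 = 37.3691

37.37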